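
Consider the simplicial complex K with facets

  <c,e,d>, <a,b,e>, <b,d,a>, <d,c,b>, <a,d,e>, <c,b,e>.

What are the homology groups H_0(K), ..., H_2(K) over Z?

Fix the vertex order a < b < c < d < e and write every simplex with vertices in increasing order. Then dim K = 2 and the simplices of K are:

  0-simplices (5): a, b, c, d, e
  1-simplices (9): ab, ad, ae, bc, bd, be, cd, ce, de
  2-simplices (6): abd, abe, ade, bcd, bce, cde

giving chain groups C_0 ≅ Z^5, C_1 ≅ Z^9, C_2 ≅ Z^6.

Boundary ∂_1: C_1 → C_0 sends each edge [p,q] (with p < q) to q − p. For instance
  ∂ad = d − a.
The 5×9 boundary matrix has rank 4 and Smith normal form diag(1,1,1,1).

The boundary map ∂_2: C_2 → C_1 acts by ∂[p,q,r] = [q,r] − [p,r] + [p,q]. For instance
  ∂bcd = cd − bd + bc,
  ∂cde = de − ce + cd.
The resulting 9×6 matrix has rank 5, and its Smith normal form has invariant factors (1,1,1,1,1).

Reading off H_k = ker ∂_k / im ∂_{k+1}:

  H_0: rank C_0 − rank ∂_1 = 5 − 4 = 1, and the invariant factors of ∂_1 are all 1, so H_0 ≅ Z.
  H_1: rank ker ∂_1 − rank ∂_2 = (9 − 4) − 5 = 0, and the invariant factors of ∂_2 are all 1, so H_1 ≅ 0.
  H_2: rank ker ∂_2 − rank ∂_3 = (6 − 5) − 0 = 1, and there is no ∂_3, so H_2 ≅ Z.

H_0 = Z,  H_1 = 0,  H_2 = Z.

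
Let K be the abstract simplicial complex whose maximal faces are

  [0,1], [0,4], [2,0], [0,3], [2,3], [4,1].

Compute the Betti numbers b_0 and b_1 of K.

Take the total order 0 < 1 < 2 < 3 < 4 on the vertex set. Then K (dimension 1) consists of the simplices:

  0-simplices (5): [0], [1], [2], [3], [4]
  1-simplices (6): [0,1], [0,2], [0,3], [0,4], [1,4], [2,3]

giving chain groups C_0 ≅ Z^5, C_1 ≅ Z^6.

∂_1: C_1 → C_0 is given by ∂[p,q] = [q] − [p].
As a 5×6 matrix over Z this has rank 4, with invariant factors (1,1,1,1).

Computing H_k = (kernel of ∂_k) / (image of ∂_{k+1}):

  H_0: rank C_0 − rank ∂_1 = 5 − 4 = 1, and the invariant factors of ∂_1 are all 1, so H_0 ≅ Z.
  H_1: rank ker ∂_1 − rank ∂_2 = (6 − 4) − 0 = 2, and there is no ∂_2, so H_1 ≅ Z^2.

Hence the Betti numbers are b_0 = 1, b_1 = 2.

b_0 = 1, b_1 = 2.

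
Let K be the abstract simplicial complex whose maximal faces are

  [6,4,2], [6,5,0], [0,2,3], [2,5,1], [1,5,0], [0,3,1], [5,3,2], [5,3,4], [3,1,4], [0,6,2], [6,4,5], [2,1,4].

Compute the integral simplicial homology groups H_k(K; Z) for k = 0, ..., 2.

K has 7 vertices, 18 edges, 12 triangles.
rank ∂_0 = 0, rank ∂_1 = 6 ⇒ b_0 = 7 − 0 − 6 = 1; all invariant factors of ∂_1 are 1 so no torsion. So H_0 ≅ Z.
rank ∂_1 = 6, rank ∂_2 = 12 ⇒ b_1 = 18 − 6 − 12 = 0; ∂_2 has invariant factor(s) [2] giving torsion. So H_1 ≅ Z/2.
rank ∂_2 = 12, rank ∂_3 = 0 ⇒ b_2 = 12 − 12 − 0 = 0. So H_2 ≅ 0.

H_0 ≅ Z,  H_1 ≅ Z/2,  H_2 = 0.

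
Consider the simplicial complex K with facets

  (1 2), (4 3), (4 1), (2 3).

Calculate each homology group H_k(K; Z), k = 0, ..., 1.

K has 4 vertices, 4 edges.
rank ∂_0 = 0, rank ∂_1 = 3 ⇒ b_0 = 4 − 0 − 3 = 1; all invariant factors of ∂_1 are 1 so no torsion. So H_0 = Z.
rank ∂_1 = 3, rank ∂_2 = 0 ⇒ b_1 = 4 − 3 − 0 = 1. So H_1 = Z.

H_0 = Z,  H_1 = Z.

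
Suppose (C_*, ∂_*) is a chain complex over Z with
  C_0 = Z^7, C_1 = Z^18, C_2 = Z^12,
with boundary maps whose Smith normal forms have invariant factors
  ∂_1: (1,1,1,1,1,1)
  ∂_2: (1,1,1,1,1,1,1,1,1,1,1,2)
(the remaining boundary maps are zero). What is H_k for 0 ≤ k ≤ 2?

H_0 = Z,  H_1 = Z/2,  H_2 = 0.

H_0: b_0 = 7 − 0 − 6 = 1; torsion from ∂_1 factors > 1: none. So H_0 = Z.
H_1: b_1 = 18 − 6 − 12 = 0; torsion from ∂_2 factors > 1: [2]. So H_1 = Z/2.
H_2: b_2 = 12 − 12 − 0 = 0; torsion from ∂_3 factors > 1: none. So H_2 = 0.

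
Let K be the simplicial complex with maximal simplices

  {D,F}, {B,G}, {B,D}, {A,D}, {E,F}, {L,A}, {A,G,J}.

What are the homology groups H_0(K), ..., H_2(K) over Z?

H_0 = Z,  H_1 = Z,  H_2 = 0.

K has 8 vertices, 9 edges, 1 triangle.
rank ∂_0 = 0, rank ∂_1 = 7 ⇒ b_0 = 8 − 0 − 7 = 1; all invariant factors of ∂_1 are 1 so no torsion. So H_0 = Z.
rank ∂_1 = 7, rank ∂_2 = 1 ⇒ b_1 = 9 − 7 − 1 = 1; all invariant factors of ∂_2 are 1 so no torsion. So H_1 = Z.
rank ∂_2 = 1, rank ∂_3 = 0 ⇒ b_2 = 1 − 1 − 0 = 0. So H_2 = 0.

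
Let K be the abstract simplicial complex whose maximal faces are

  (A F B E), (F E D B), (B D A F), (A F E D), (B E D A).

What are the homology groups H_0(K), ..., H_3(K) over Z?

H_0 ≅ Z,  H_1 = 0,  H_2 = 0,  H_3 ≅ Z.

K has 5 vertices, 10 edges, 10 triangles, 5 3-simplices.
rank ∂_0 = 0, rank ∂_1 = 4 ⇒ b_0 = 5 − 0 − 4 = 1; all invariant factors of ∂_1 are 1 so no torsion. So H_0 ≅ Z.
rank ∂_1 = 4, rank ∂_2 = 6 ⇒ b_1 = 10 − 4 − 6 = 0; all invariant factors of ∂_2 are 1 so no torsion. So H_1 ≅ 0.
rank ∂_2 = 6, rank ∂_3 = 4 ⇒ b_2 = 10 − 6 − 4 = 0; all invariant factors of ∂_3 are 1 so no torsion. So H_2 ≅ 0.
rank ∂_3 = 4, rank ∂_4 = 0 ⇒ b_3 = 5 − 4 − 0 = 1. So H_3 ≅ Z.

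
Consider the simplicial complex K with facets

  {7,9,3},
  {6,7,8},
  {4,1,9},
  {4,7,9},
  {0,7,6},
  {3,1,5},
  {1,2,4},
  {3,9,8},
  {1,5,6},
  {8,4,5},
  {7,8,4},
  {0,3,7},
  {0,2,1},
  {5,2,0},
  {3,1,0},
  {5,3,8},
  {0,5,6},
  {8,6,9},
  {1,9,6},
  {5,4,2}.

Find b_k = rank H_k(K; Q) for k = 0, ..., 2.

K has 10 vertices, 30 edges, 20 triangles.
rank ∂_0 = 0, rank ∂_1 = 9 ⇒ b_0 = 10 − 0 − 9 = 1; all invariant factors of ∂_1 are 1 so no torsion. So H_0 ≅ Z.
rank ∂_1 = 9, rank ∂_2 = 20 ⇒ b_1 = 30 − 9 − 20 = 1; ∂_2 has invariant factor(s) [2] giving torsion. So H_1 ≅ Z × Z/2.
rank ∂_2 = 20, rank ∂_3 = 0 ⇒ b_2 = 20 − 20 − 0 = 0. So H_2 ≅ 0.

b_0 = 1, b_1 = 1, b_2 = 0.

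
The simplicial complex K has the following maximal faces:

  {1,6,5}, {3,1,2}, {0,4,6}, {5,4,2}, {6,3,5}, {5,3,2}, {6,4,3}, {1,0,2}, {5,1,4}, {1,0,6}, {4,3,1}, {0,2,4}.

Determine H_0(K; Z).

H_0 ≅ Z.

Order the vertices as 0 < 1 < 2 < 3 < 4 < 5 < 6. Listing each simplex with vertices in this order, K has dimension 2 with simplices:

  0-simplices (7): [0], [1], [2], [3], [4], [5], [6]
  1-simplices (18): [0,1], [0,2], [0,4], [0,6], [1,2], [1,3], [1,4], [1,5], [1,6], [2,3], [2,4], [2,5], [3,4], [3,5], [3,6], [4,5], [4,6], [5,6]
  2-simplices (12): [0,1,2], [0,1,6], [0,2,4], [0,4,6], [1,2,3], [1,3,4], [1,4,5], [1,5,6], [2,3,5], [2,4,5], [3,4,6], [3,5,6]

Hence C_0 ≅ Z^7, C_1 ≅ Z^18, C_2 ≅ Z^12.

∂_1: C_1 → C_0 maps an edge to its endpoints' difference, ∂[p,q] = q − p.
The 7×18 boundary matrix has rank 6 and Smith normal form diag(1,1,1,1,1,1).

∂_2: C_2 → C_1 maps a triangle to the signed sum of its edges. For instance
  ∂[1,4,5] = [4,5] − [1,5] + [1,4],
  ∂[0,1,2] = [1,2] − [0,2] + [0,1].
This gives a 18×12 integer matrix of rank 12; reducing to Smith normal form yields diagonal entries (1,1,1,1,1,1,1,1,1,1,1,2).

From H_k ≅ ker(∂_k) / im(∂_{k+1}) we obtain:

  H_0: rank C_0 − rank ∂_1 = 7 − 6 = 1, and the invariant factors of ∂_1 are all 1, so H_0 ≅ Z.

(K is a triangulation of the real projective plane RP^2.)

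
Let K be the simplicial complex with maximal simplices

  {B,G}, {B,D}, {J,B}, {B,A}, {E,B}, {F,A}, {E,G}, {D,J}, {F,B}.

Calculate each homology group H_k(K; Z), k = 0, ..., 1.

H_0 ≅ Z,  H_1 ≅ Z^3.

We work with the vertex ordering A < B < D < E < F < G < J. The simplices of K, each written with vertices in increasing order, are:

  0-simplices (7): A, B, D, E, F, G, J
  1-simplices (9): AB, AF, BD, BE, BF, BG, BJ, DJ, EG

so the chain groups are C_0 ≅ Z^7, C_1 ≅ Z^9.

The boundary map ∂_1: C_1 → C_0 sends each edge [p,q] (with p < q) to q − p. For instance
  ∂AF = F − A.
As a 7×9 matrix over Z this has rank 6, with invariant factors (1,1,1,1,1,1).

From H_k ≅ ker(∂_k) / im(∂_{k+1}) we obtain:

  H_0: rank C_0 − rank ∂_1 = 7 − 6 = 1, and the invariant factors of ∂_1 are all 1, so H_0 ≅ Z.
  H_1: rank ker ∂_1 − rank ∂_2 = (9 − 6) − 0 = 3, and there is no ∂_2, so H_1 ≅ Z^3.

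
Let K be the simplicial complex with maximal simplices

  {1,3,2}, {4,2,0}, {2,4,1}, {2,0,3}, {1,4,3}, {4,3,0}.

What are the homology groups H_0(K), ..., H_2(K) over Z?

Fix the vertex order 0 < 1 < 2 < 3 < 4 and write every simplex with vertices in increasing order. Then dim K = 2 and the simplices of K are:

  0-simplices (5): [0], [1], [2], [3], [4]
  1-simplices (9): [0,2], [0,3], [0,4], [1,2], [1,3], [1,4], [2,3], [2,4], [3,4]
  2-simplices (6): [0,2,3], [0,2,4], [0,3,4], [1,2,3], [1,2,4], [1,3,4]

giving chain groups C_0 ≅ Z^5, C_1 ≅ Z^9, C_2 ≅ Z^6.

∂_1: C_1 → C_0 is given by ∂[p,q] = [q] − [p].
The resulting 5×9 matrix has rank 4, and its Smith normal form has invariant factors (1,1,1,1).

∂_2: C_2 → C_1 sends each 2-simplex [p,q,r] to [q,r] − [p,r] + [p,q]. For instance
  ∂[1,2,4] = [2,4] − [1,4] + [1,2],
  ∂[0,3,4] = [3,4] − [0,4] + [0,3].
As a 9×6 matrix over Z this has rank 5, with invariant factors (1,1,1,1,1).

From H_k ≅ ker(∂_k) / im(∂_{k+1}) we obtain:

  H_0: rank C_0 − rank ∂_1 = 5 − 4 = 1, and the invariant factors of ∂_1 are all 1, so H_0 = Z.
  H_1: rank ker ∂_1 − rank ∂_2 = (9 − 4) − 5 = 0, and the invariant factors of ∂_2 are all 1, so H_1 = 0.
  H_2: rank ker ∂_2 − rank ∂_3 = (6 − 5) − 0 = 1, and there is no ∂_3, so H_2 = Z.

(K is a triangulation of the 2-sphere S^2.)

H_0 ≅ Z,  H_1 = 0,  H_2 ≅ Z.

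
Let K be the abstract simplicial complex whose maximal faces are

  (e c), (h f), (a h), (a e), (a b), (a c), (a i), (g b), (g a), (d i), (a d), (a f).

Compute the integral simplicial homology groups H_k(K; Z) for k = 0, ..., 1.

H_0 = Z,  H_1 = Z^4.

Take the total order a < b < c < d < e < f < g < h < i on the vertex set. Then K (dimension 1) consists of the simplices:

  0-simplices (9): a, b, c, d, e, f, g, h, i
  1-simplices (12): ab, ac, ad, ae, af, ag, ah, ai, bg, ce, di, fh

Hence C_0 ≅ Z^9, C_1 ≅ Z^12.

Boundary ∂_1: C_1 → C_0 sends each edge [p,q] (with p < q) to q − p. For instance
  ∂ae = e − a.
The resulting 9×12 matrix has rank 8, and its Smith normal form has invariant factors (1,1,1,1,1,1,1,1).

Now H_k = ker ∂_k / im ∂_{k+1}, so:

  H_0: rank C_0 − rank ∂_1 = 9 − 8 = 1, and the invariant factors of ∂_1 are all 1, so H_0 ≅ Z.
  H_1: rank ker ∂_1 − rank ∂_2 = (12 − 8) − 0 = 4, and there is no ∂_2, so H_1 ≅ Z^4.

As a check, the Euler characteristic is 9 − 12 = -3, which agrees with 1 − 4 = -3.
(K is a triangulation of a wedge of 4 circles.)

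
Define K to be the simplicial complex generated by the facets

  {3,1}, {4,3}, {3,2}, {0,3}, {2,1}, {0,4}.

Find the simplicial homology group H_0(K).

H_0 ≅ Z.

We work with the vertex ordering 0 < 1 < 2 < 3 < 4. The simplices of K, each written with vertices in increasing order, are:

  0-simplices (5): [0], [1], [2], [3], [4]
  1-simplices (6): [0,3], [0,4], [1,2], [1,3], [2,3], [3,4]

Hence C_0 ≅ Z^5, C_1 ≅ Z^6.

∂_1: C_1 → C_0 is given by ∂[p,q] = [q] − [p].
The 5×6 boundary matrix has rank 4 and Smith normal form diag(1,1,1,1).

Computing H_k = (kernel of ∂_k) / (image of ∂_{k+1}):

  H_0: rank C_0 − rank ∂_1 = 5 − 4 = 1, and the invariant factors of ∂_1 are all 1, so H_0 = Z.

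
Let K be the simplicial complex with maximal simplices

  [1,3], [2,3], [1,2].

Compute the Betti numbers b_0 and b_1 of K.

Take the total order 1 < 2 < 3 on the vertex set. Then K (dimension 1) consists of the simplices:

  0-simplices (3): [1], [2], [3]
  1-simplices (3): [1,2], [1,3], [2,3]

so the chain groups are C_0 ≅ Z^3, C_1 ≅ Z^3.

∂_1: C_1 → C_0 sends each edge [p,q] (with p < q) to q − p. For instance
  ∂[2,3] = [3] − [2].
This gives a 3×3 integer matrix of rank 2; reducing to Smith normal form yields diagonal entries (1,1).

Reading off H_k = ker ∂_k / im ∂_{k+1}:

  H_0: rank C_0 − rank ∂_1 = 3 − 2 = 1, and the invariant factors of ∂_1 are all 1, so H_0 ≅ Z.
  H_1: rank ker ∂_1 − rank ∂_2 = (3 − 2) − 0 = 1, and there is no ∂_2, so H_1 ≅ Z.

Hence the Betti numbers are b_0 = 1, b_1 = 1.

b_0 = 1, b_1 = 1.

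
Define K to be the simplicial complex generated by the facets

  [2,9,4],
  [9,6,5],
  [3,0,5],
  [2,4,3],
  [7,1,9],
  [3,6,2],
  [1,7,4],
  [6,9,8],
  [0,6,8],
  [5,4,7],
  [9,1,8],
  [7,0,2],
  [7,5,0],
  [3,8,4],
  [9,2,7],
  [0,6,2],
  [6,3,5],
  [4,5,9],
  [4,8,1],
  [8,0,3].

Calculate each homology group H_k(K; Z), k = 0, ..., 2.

K has 10 vertices, 30 edges, 20 triangles.
rank ∂_0 = 0, rank ∂_1 = 9 ⇒ b_0 = 10 − 0 − 9 = 1; all invariant factors of ∂_1 are 1 so no torsion. So H_0 ≅ Z.
rank ∂_1 = 9, rank ∂_2 = 20 ⇒ b_1 = 30 − 9 − 20 = 1; ∂_2 has invariant factor(s) [2] giving torsion. So H_1 ≅ Z ⊕ Z/2Z.
rank ∂_2 = 20, rank ∂_3 = 0 ⇒ b_2 = 20 − 20 − 0 = 0. So H_2 ≅ 0.

H_0 = Z,  H_1 = Z ⊕ Z/2Z,  H_2 = 0.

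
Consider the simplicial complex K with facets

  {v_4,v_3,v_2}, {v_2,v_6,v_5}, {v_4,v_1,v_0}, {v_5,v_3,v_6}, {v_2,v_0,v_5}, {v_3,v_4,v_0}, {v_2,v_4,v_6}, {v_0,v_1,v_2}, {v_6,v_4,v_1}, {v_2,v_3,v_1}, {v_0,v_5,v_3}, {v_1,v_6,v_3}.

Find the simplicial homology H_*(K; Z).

H_0 = Z,  H_1 = Z/2,  H_2 = 0.

We work with the vertex ordering v_0 < v_1 < v_2 < v_3 < v_4 < v_5 < v_6. The simplices of K, each written with vertices in increasing order, are:

  0-simplices (7): [v_0], [v_1], [v_2], [v_3], [v_4], [v_5], [v_6]
  1-simplices (18): (18 of them)
  2-simplices (12): (12 of them)

Hence C_0 ≅ Z^7, C_1 ≅ Z^18, C_2 ≅ Z^12.

The boundary map ∂_1: C_1 → C_0 is given by ∂[p,q] = [q] − [p].
This gives a 7×18 integer matrix of rank 6; reducing to Smith normal form yields diagonal entries (1,1,1,1,1,1).

Boundary ∂_2: C_2 → C_1 maps a triangle to the signed sum of its edges. For instance
  ∂[v_2,v_4,v_6] = [v_4,v_6] − [v_2,v_6] + [v_2,v_4],
  ∂[v_2,v_3,v_4] = [v_3,v_4] − [v_2,v_4] + [v_2,v_3].
As a 18×12 matrix over Z this has rank 12, with invariant factors (1,1,1,1,1,1,1,1,1,1,1,2).

From H_k ≅ ker(∂_k) / im(∂_{k+1}) we obtain:

  H_0: rank C_0 − rank ∂_1 = 7 − 6 = 1, and the invariant factors of ∂_1 are all 1, so H_0 = Z.
  H_1: rank ker ∂_1 − rank ∂_2 = (18 − 6) − 12 = 0, and ∂_2 has invariant factor 2 > 1, so H_1 = Z/2.
  H_2: rank ker ∂_2 − rank ∂_3 = (12 − 12) − 0 = 0, and there is no ∂_3, so H_2 = 0.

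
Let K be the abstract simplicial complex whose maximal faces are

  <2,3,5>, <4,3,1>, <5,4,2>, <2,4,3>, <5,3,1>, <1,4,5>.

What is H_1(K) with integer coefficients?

H_1 = 0.

Fix the vertex order 1 < 2 < 3 < 4 < 5 and write every simplex with vertices in increasing order. Then dim K = 2 and the simplices of K are:

  0-simplices (5): [1], [2], [3], [4], [5]
  1-simplices (9): [1,3], [1,4], [1,5], [2,3], [2,4], [2,5], [3,4], [3,5], [4,5]
  2-simplices (6): [1,3,4], [1,3,5], [1,4,5], [2,3,4], [2,3,5], [2,4,5]

Hence C_0 ≅ Z^5, C_1 ≅ Z^9, C_2 ≅ Z^6.

The boundary map ∂_1: C_1 → C_0 is given by ∂[p,q] = [q] − [p]. For instance
  ∂[3,4] = [4] − [3].
The resulting 5×9 matrix has rank 4, and its Smith normal form has invariant factors (1,1,1,1).

The boundary map ∂_2: C_2 → C_1 sends each 2-simplex [p,q,r] to [q,r] − [p,r] + [p,q]. For instance
  ∂[2,3,5] = [3,5] − [2,5] + [2,3],
  ∂[1,4,5] = [4,5] − [1,5] + [1,4].
The resulting 9×6 matrix has rank 5, and its Smith normal form has invariant factors (1,1,1,1,1).

Now H_k = ker ∂_k / im ∂_{k+1}, so:

  H_1: rank ker ∂_1 − rank ∂_2 = (9 − 4) − 5 = 0, and the invariant factors of ∂_2 are all 1, so H_1 ≅ 0.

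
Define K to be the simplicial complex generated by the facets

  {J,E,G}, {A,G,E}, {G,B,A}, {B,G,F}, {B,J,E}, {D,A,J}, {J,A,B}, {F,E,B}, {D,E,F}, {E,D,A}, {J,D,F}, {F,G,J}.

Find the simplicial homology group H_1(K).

H_1 = Z/2.

We work with the vertex ordering A < B < D < E < F < G < J. The simplices of K, each written with vertices in increasing order, are:

  0-simplices (7): A, B, D, E, F, G, J
  1-simplices (18): AB, AD, AE, AG, AJ, BE, BF, BG, BJ, DE, DF, DJ, EF, EG, EJ, FG, FJ, GJ
  2-simplices (12): ABG, ABJ, ADE, ADJ, AEG, BEF, BEJ, BFG, DEF, DFJ, EGJ, FGJ

giving chain groups C_0 ≅ Z^7, C_1 ≅ Z^18, C_2 ≅ Z^12.

The boundary map ∂_1: C_1 → C_0 is given by ∂[p,q] = [q] − [p]. For instance
  ∂FJ = J − F.
The resulting 7×18 matrix has rank 6, and its Smith normal form has invariant factors (1,1,1,1,1,1).

Boundary ∂_2: C_2 → C_1 maps a triangle to the signed sum of its edges. For instance
  ∂AEG = EG − AG + AE,
  ∂DEF = EF − DF + DE.
The 18×12 boundary matrix has rank 12 and Smith normal form diag(1,1,1,1,1,1,1,1,1,1,1,2).

Reading off H_k = ker ∂_k / im ∂_{k+1}:

  H_1: rank ker ∂_1 − rank ∂_2 = (18 − 6) − 12 = 0, and ∂_2 has invariant factor 2 > 1, so H_1 = Z/2.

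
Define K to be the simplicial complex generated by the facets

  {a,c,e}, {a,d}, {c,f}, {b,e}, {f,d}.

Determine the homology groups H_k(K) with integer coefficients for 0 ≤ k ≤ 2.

H_0 ≅ Z,  H_1 ≅ Z,  H_2 = 0.

We work with the vertex ordering a < b < c < d < e < f. The simplices of K, each written with vertices in increasing order, are:

  0-simplices (6): a, b, c, d, e, f
  1-simplices (7): ac, ad, ae, be, ce, cf, df
  2-simplices (1): ace

Hence C_0 ≅ Z^6, C_1 ≅ Z^7, C_2 ≅ Z^1.

∂_1: C_1 → C_0 maps an edge to its endpoints' difference, ∂[p,q] = q − p.
The 6×7 boundary matrix has rank 5 and Smith normal form diag(1,1,1,1,1).

The boundary map ∂_2: C_2 → C_1 sends each 2-simplex [p,q,r] to [q,r] − [p,r] + [p,q]. For instance
  ∂ace = ce − ae + ac.
This gives a 7×1 integer matrix of rank 1; reducing to Smith normal form yields diagonal entries (1).

Computing H_k = (kernel of ∂_k) / (image of ∂_{k+1}):

  H_0: rank C_0 − rank ∂_1 = 6 − 5 = 1, and the invariant factors of ∂_1 are all 1, so H_0 ≅ Z.
  H_1: rank ker ∂_1 − rank ∂_2 = (7 − 5) − 1 = 1, and the invariant factors of ∂_2 are all 1, so H_1 ≅ Z.
  H_2: rank ker ∂_2 − rank ∂_3 = (1 − 1) − 0 = 0, and there is no ∂_3, so H_2 ≅ 0.

As a check, the Euler characteristic is 6 − 7 + 1 = 0, which agrees with 1 − 1 + 0 = 0.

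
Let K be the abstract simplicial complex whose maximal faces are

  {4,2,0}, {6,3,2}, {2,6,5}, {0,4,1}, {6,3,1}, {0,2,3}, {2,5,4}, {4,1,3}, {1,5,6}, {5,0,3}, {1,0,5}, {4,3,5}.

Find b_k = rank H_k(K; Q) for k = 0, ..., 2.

b_0 = 1, b_1 = 0, b_2 = 0.

Fix the vertex order 0 < 1 < 2 < 3 < 4 < 5 < 6 and write every simplex with vertices in increasing order. Then dim K = 2 and the simplices of K are:

  0-simplices (7): [0], [1], [2], [3], [4], [5], [6]
  1-simplices (18): [0,1], [0,2], [0,3], [0,4], [0,5], [1,3], [1,4], [1,5], [1,6], [2,3], [2,4], [2,5], [2,6], [3,4], [3,5], [3,6], [4,5], [5,6]
  2-simplices (12): [0,1,4], [0,1,5], [0,2,3], [0,2,4], [0,3,5], [1,3,4], [1,3,6], [1,5,6], [2,3,6], [2,4,5], [2,5,6], [3,4,5]

Hence C_0 ≅ Z^7, C_1 ≅ Z^18, C_2 ≅ Z^12.

Boundary ∂_1: C_1 → C_0 sends each edge [p,q] (with p < q) to q − p.
The resulting 7×18 matrix has rank 6, and its Smith normal form has invariant factors (1,1,1,1,1,1).

Boundary ∂_2: C_2 → C_1 sends each 2-simplex [p,q,r] to [q,r] − [p,r] + [p,q]. For instance
  ∂[0,3,5] = [3,5] − [0,5] + [0,3],
  ∂[3,4,5] = [4,5] − [3,5] + [3,4].
The resulting 18×12 matrix has rank 12, and its Smith normal form has invariant factors (1,1,1,1,1,1,1,1,1,1,1,2).

Now H_k = ker ∂_k / im ∂_{k+1}, so:

  H_0: rank C_0 − rank ∂_1 = 7 − 6 = 1, and the invariant factors of ∂_1 are all 1, so H_0 ≅ Z.
  H_1: rank ker ∂_1 − rank ∂_2 = (18 − 6) − 12 = 0, and ∂_2 has invariant factor 2 > 1, so H_1 ≅ Z/2Z.
  H_2: rank ker ∂_2 − rank ∂_3 = (12 − 12) − 0 = 0, and there is no ∂_3, so H_2 ≅ 0.

As a check, the Euler characteristic is 7 − 18 + 12 = 1, which agrees with 1 − 0 + 0 = 1.

Hence the Betti numbers are b_0 = 1, b_1 = 0, b_2 = 0.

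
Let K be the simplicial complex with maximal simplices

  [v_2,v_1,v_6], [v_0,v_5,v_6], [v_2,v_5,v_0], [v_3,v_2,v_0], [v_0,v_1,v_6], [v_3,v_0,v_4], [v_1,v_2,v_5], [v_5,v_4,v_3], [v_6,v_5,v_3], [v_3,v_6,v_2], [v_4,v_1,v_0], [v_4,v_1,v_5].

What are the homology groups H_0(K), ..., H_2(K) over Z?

H_0 ≅ Z,  H_1 ≅ Z_2,  H_2 = 0.

Fix the vertex order v_0 < v_1 < v_2 < v_3 < v_4 < v_5 < v_6 and write every simplex with vertices in increasing order. Then dim K = 2 and the simplices of K are:

  0-simplices (7): [v_0], [v_1], [v_2], [v_3], [v_4], [v_5], [v_6]
  1-simplices (18): (18 of them)
  2-simplices (12): (12 of them)

Hence C_0 ≅ Z^7, C_1 ≅ Z^18, C_2 ≅ Z^12.

Boundary ∂_1: C_1 → C_0 maps an edge to its endpoints' difference, ∂[p,q] = q − p.
This gives a 7×18 integer matrix of rank 6; reducing to Smith normal form yields diagonal entries (1,1,1,1,1,1).

The boundary map ∂_2: C_2 → C_1 sends each 2-simplex [p,q,r] to [q,r] − [p,r] + [p,q]. For instance
  ∂[v_1,v_2,v_5] = [v_2,v_5] − [v_1,v_5] + [v_1,v_2],
  ∂[v_3,v_5,v_6] = [v_5,v_6] − [v_3,v_6] + [v_3,v_5].
The 18×12 boundary matrix has rank 12 and Smith normal form diag(1,1,1,1,1,1,1,1,1,1,1,2).

Now H_k = ker ∂_k / im ∂_{k+1}, so:

  H_0: rank C_0 − rank ∂_1 = 7 − 6 = 1, and the invariant factors of ∂_1 are all 1, so H_0 = Z.
  H_1: rank ker ∂_1 − rank ∂_2 = (18 − 6) − 12 = 0, and ∂_2 has invariant factor 2 > 1, so H_1 = Z_2.
  H_2: rank ker ∂_2 − rank ∂_3 = (12 − 12) − 0 = 0, and there is no ∂_3, so H_2 = 0.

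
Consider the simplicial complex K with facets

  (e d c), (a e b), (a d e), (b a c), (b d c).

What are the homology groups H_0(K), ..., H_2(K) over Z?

We work with the vertex ordering a < b < c < d < e. The simplices of K, each written with vertices in increasing order, are:

  0-simplices (5): a, b, c, d, e
  1-simplices (10): ab, ac, ad, ae, bc, bd, be, cd, ce, de
  2-simplices (5): abc, abe, ade, bcd, cde

Hence C_0 ≅ Z^5, C_1 ≅ Z^10, C_2 ≅ Z^5.

The boundary map ∂_1: C_1 → C_0 is given by ∂[p,q] = [q] − [p].
The resulting 5×10 matrix has rank 4, and its Smith normal form has invariant factors (1,1,1,1).

Boundary ∂_2: C_2 → C_1 acts by ∂[p,q,r] = [q,r] − [p,r] + [p,q]. For instance
  ∂bcd = cd − bd + bc,
  ∂abc = bc − ac + ab.
This gives a 10×5 integer matrix of rank 5; reducing to Smith normal form yields diagonal entries (1,1,1,1,1).

Computing H_k = (kernel of ∂_k) / (image of ∂_{k+1}):

  H_0: rank C_0 − rank ∂_1 = 5 − 4 = 1, and the invariant factors of ∂_1 are all 1, so H_0 ≅ Z.
  H_1: rank ker ∂_1 − rank ∂_2 = (10 − 4) − 5 = 1, and the invariant factors of ∂_2 are all 1, so H_1 ≅ Z.
  H_2: rank ker ∂_2 − rank ∂_3 = (5 − 5) − 0 = 0, and there is no ∂_3, so H_2 ≅ 0.

As a check, the Euler characteristic is 5 − 10 + 5 = 0, which agrees with 1 − 1 + 0 = 0.

H_0 ≅ Z,  H_1 ≅ Z,  H_2 = 0.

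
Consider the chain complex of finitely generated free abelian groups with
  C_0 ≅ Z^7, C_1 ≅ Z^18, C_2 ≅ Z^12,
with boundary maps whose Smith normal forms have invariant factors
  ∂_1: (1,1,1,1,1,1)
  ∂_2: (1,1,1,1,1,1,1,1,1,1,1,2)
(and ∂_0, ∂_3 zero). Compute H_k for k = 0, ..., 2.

H_0 = Z,  H_1 = Z/2,  H_2 = 0.

H_0: b_0 = 7 − 0 − 6 = 1; torsion from ∂_1 factors > 1: none. So H_0 = Z.
H_1: b_1 = 18 − 6 − 12 = 0; torsion from ∂_2 factors > 1: [2]. So H_1 = Z/2.
H_2: b_2 = 12 − 12 − 0 = 0; torsion from ∂_3 factors > 1: none. So H_2 = 0.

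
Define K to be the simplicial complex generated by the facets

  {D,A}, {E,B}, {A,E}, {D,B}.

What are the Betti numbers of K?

b_0 = 1, b_1 = 1.

Fix the vertex order A < B < D < E and write every simplex with vertices in increasing order. Then dim K = 1 and the simplices of K are:

  0-simplices (4): A, B, D, E
  1-simplices (4): AD, AE, BD, BE

so the chain groups are C_0 ≅ Z^4, C_1 ≅ Z^4.

∂_1: C_1 → C_0 maps an edge to its endpoints' difference, ∂[p,q] = q − p. For instance
  ∂AE = E − A.
As a 4×4 matrix over Z this has rank 3, with invariant factors (1,1,1).

Computing H_k = (kernel of ∂_k) / (image of ∂_{k+1}):

  H_0: rank C_0 − rank ∂_1 = 4 − 3 = 1, and the invariant factors of ∂_1 are all 1, so H_0 = Z.
  H_1: rank ker ∂_1 − rank ∂_2 = (4 − 3) − 0 = 1, and there is no ∂_2, so H_1 = Z.

(K is a triangulation of the circle S^1.)

Hence the Betti numbers are b_0 = 1, b_1 = 1.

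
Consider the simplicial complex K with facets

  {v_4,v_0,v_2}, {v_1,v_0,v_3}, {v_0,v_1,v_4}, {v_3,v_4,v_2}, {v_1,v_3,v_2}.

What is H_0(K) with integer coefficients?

Fix the vertex order v_0 < v_1 < v_2 < v_3 < v_4 and write every simplex with vertices in increasing order. Then dim K = 2 and the simplices of K are:

  0-simplices (5): [v_0], [v_1], [v_2], [v_3], [v_4]
  1-simplices (10): [v_0,v_1], [v_0,v_2], [v_0,v_3], [v_0,v_4], [v_1,v_2], [v_1,v_3], [v_1,v_4], [v_2,v_3], [v_2,v_4], [v_3,v_4]
  2-simplices (5): [v_0,v_1,v_3], [v_0,v_1,v_4], [v_0,v_2,v_4], [v_1,v_2,v_3], [v_2,v_3,v_4]

Hence C_0 ≅ Z^5, C_1 ≅ Z^10, C_2 ≅ Z^5.

Boundary ∂_1: C_1 → C_0 is given by ∂[p,q] = [q] − [p].
The 5×10 boundary matrix has rank 4 and Smith normal form diag(1,1,1,1).

The boundary map ∂_2: C_2 → C_1 sends each 2-simplex [p,q,r] to [q,r] − [p,r] + [p,q]. For instance
  ∂[v_0,v_2,v_4] = [v_2,v_4] − [v_0,v_4] + [v_0,v_2],
  ∂[v_2,v_3,v_4] = [v_3,v_4] − [v_2,v_4] + [v_2,v_3].
This gives a 10×5 integer matrix of rank 5; reducing to Smith normal form yields diagonal entries (1,1,1,1,1).

Reading off H_k = ker ∂_k / im ∂_{k+1}:

  H_0: rank C_0 − rank ∂_1 = 5 − 4 = 1, and the invariant factors of ∂_1 are all 1, so H_0 = Z.

(K is a triangulation of the Möbius band.)

H_0 = Z.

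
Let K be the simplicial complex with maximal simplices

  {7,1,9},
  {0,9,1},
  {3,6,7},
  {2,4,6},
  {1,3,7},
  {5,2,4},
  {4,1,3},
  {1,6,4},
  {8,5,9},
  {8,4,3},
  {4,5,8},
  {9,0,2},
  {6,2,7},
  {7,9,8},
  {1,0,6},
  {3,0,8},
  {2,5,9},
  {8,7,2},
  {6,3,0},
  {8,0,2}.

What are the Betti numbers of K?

b_0 = 1, b_1 = 1, b_2 = 0.

Take the total order 0 < 1 < 2 < 3 < 4 < 5 < 6 < 7 < 8 < 9 on the vertex set. Then K (dimension 2) consists of the simplices:

  0-simplices (10): [0], [1], [2], [3], [4], [5], [6], [7], [8], [9]
  1-simplices (30): (30 of them)
  2-simplices (20): (20 of them)

so the chain groups are C_0 ≅ Z^10, C_1 ≅ Z^30, C_2 ≅ Z^20.

The boundary map ∂_1: C_1 → C_0 sends each edge [p,q] (with p < q) to q − p. For instance
  ∂[2,5] = [5] − [2].
The 10×30 boundary matrix has rank 9 and Smith normal form diag(1,1,1,1,1,1,1,1,1).

The boundary map ∂_2: C_2 → C_1 acts by ∂[p,q,r] = [q,r] − [p,r] + [p,q]. For instance
  ∂[1,3,4] = [3,4] − [1,4] + [1,3],
  ∂[2,7,8] = [7,8] − [2,8] + [2,7].
As a 30×20 matrix over Z this has rank 20, with invariant factors (1,1,1,1,1,1,1,1,1,1,1,1,1,1,1,1,1,1,1,2).

From H_k ≅ ker(∂_k) / im(∂_{k+1}) we obtain:

  H_0: rank C_0 − rank ∂_1 = 10 − 9 = 1, and the invariant factors of ∂_1 are all 1, so H_0 = Z.
  H_1: rank ker ∂_1 − rank ∂_2 = (30 − 9) − 20 = 1, and ∂_2 has invariant factor 2 > 1, so H_1 = Z ⊕ Z/2Z.
  H_2: rank ker ∂_2 − rank ∂_3 = (20 − 20) − 0 = 0, and there is no ∂_3, so H_2 = 0.

As a check, the Euler characteristic is 10 − 30 + 20 = 0, which agrees with 1 − 1 + 0 = 0.

Hence the Betti numbers are b_0 = 1, b_1 = 1, b_2 = 0.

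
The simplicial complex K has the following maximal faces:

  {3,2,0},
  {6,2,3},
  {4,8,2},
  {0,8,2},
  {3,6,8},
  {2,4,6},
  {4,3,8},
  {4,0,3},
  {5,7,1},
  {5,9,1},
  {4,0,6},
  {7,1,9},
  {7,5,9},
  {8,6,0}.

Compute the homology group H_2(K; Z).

H_2 ≅ Z.

We work with the vertex ordering 0 < 1 < 2 < 3 < 4 < 5 < 6 < 7 < 8 < 9. The simplices of K, each written with vertices in increasing order, are:

  0-simplices (10): [0], [1], [2], [3], [4], [5], [6], [7], [8], [9]
  1-simplices (21): [0,2], [0,3], [0,4], [0,6], [0,8], [1,5], [1,7], [1,9], [2,3], [2,4], [2,6], [2,8], [3,4], [3,6], [3,8], [4,6], [4,8], [5,7], [5,9], [6,8], [7,9]
  2-simplices (14): [0,2,3], [0,2,8], [0,3,4], [0,4,6], [0,6,8], [1,5,7], [1,5,9], [1,7,9], [2,3,6], [2,4,6], [2,4,8], [3,4,8], [3,6,8], [5,7,9]

so the chain groups are C_0 ≅ Z^10, C_1 ≅ Z^21, C_2 ≅ Z^14.

Boundary ∂_1: C_1 → C_0 maps an edge to its endpoints' difference, ∂[p,q] = q − p.
The resulting 10×21 matrix has rank 8, and its Smith normal form has invariant factors (1,1,1,1,1,1,1,1).

∂_2: C_2 → C_1 maps a triangle to the signed sum of its edges. For instance
  ∂[1,5,7] = [5,7] − [1,7] + [1,5],
  ∂[2,3,6] = [3,6] − [2,6] + [2,3].
As a 21×14 matrix over Z this has rank 13, with invariant factors (1,1,1,1,1,1,1,1,1,1,1,1,2).

Reading off H_k = ker ∂_k / im ∂_{k+1}:

  H_2: rank ker ∂_2 − rank ∂_3 = (14 − 13) − 0 = 1, and there is no ∂_3, so H_2 ≅ Z.

(K is a triangulation of the disjoint union of the real projective plane RP^2 and the 2-sphere S^2.)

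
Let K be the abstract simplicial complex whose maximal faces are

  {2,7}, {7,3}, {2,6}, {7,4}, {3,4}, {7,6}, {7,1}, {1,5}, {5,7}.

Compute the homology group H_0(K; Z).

Take the total order 1 < 2 < 3 < 4 < 5 < 6 < 7 on the vertex set. Then K (dimension 1) consists of the simplices:

  0-simplices (7): [1], [2], [3], [4], [5], [6], [7]
  1-simplices (9): [1,5], [1,7], [2,6], [2,7], [3,4], [3,7], [4,7], [5,7], [6,7]

Hence C_0 ≅ Z^7, C_1 ≅ Z^9.

∂_1: C_1 → C_0 maps an edge to its endpoints' difference, ∂[p,q] = q − p.
The 7×9 boundary matrix has rank 6 and Smith normal form diag(1,1,1,1,1,1).

From H_k ≅ ker(∂_k) / im(∂_{k+1}) we obtain:

  H_0: rank C_0 − rank ∂_1 = 7 − 6 = 1, and the invariant factors of ∂_1 are all 1, so H_0 = Z.

H_0 ≅ Z.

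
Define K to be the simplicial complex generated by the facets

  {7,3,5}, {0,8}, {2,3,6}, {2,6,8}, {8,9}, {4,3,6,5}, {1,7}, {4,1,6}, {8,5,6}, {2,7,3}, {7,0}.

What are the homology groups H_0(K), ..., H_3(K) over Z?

H_0 = Z,  H_1 = Z^2,  H_2 = 0,  H_3 = 0.

Take the total order 0 < 1 < 2 < 3 < 4 < 5 < 6 < 7 < 8 < 9 on the vertex set. Then K (dimension 3) consists of the simplices:

  0-simplices (10): [0], [1], [2], [3], [4], [5], [6], [7], [8], [9]
  1-simplices (20): [0,7], [0,8], [1,4], [1,6], [1,7], [2,3], [2,6], [2,7], [2,8], [3,4], [3,5], [3,6], [3,7], [4,5], [4,6], [5,6], [5,7], [5,8], [6,8], [8,9]
  2-simplices (10): [1,4,6], [2,3,6], [2,3,7], [2,6,8], [3,4,5], [3,4,6], [3,5,6], [3,5,7], [4,5,6], [5,6,8]
  3-simplices (1): [3,4,5,6]

so the chain groups are C_0 ≅ Z^10, C_1 ≅ Z^20, C_2 ≅ Z^10, C_3 ≅ Z^1.

∂_1: C_1 → C_0 maps an edge to its endpoints' difference, ∂[p,q] = q − p.
As a 10×20 matrix over Z this has rank 9, with invariant factors (1,1,1,1,1,1,1,1,1).

The boundary map ∂_2: C_2 → C_1 acts by ∂[p,q,r] = [q,r] − [p,r] + [p,q]. For instance
  ∂[2,6,8] = [6,8] − [2,8] + [2,6],
  ∂[2,3,7] = [3,7] − [2,7] + [2,3].
The 20×10 boundary matrix has rank 9 and Smith normal form diag(1,1,1,1,1,1,1,1,1).

Boundary ∂_3: C_3 → C_2 sends each 3-simplex σ to the alternating sum Σ_i (−1)^i (σ with its i-th vertex removed). For instance
  ∂[3,4,5,6] = [4,5,6] − [3,5,6] + [3,4,6] − [3,4,5].
This gives a 10×1 integer matrix of rank 1; reducing to Smith normal form yields diagonal entries (1).

Now H_k = ker ∂_k / im ∂_{k+1}, so:

  H_0: rank C_0 − rank ∂_1 = 10 − 9 = 1, and the invariant factors of ∂_1 are all 1, so H_0 = Z.
  H_1: rank ker ∂_1 − rank ∂_2 = (20 − 9) − 9 = 2, and the invariant factors of ∂_2 are all 1, so H_1 = Z^2.
  H_2: rank ker ∂_2 − rank ∂_3 = (10 − 9) − 1 = 0, and the invariant factors of ∂_3 are all 1, so H_2 = 0.
  H_3: rank ker ∂_3 − rank ∂_4 = (1 − 1) − 0 = 0, and there is no ∂_4, so H_3 = 0.

As a check, the Euler characteristic is 10 − 20 + 10 − 1 = -1, which agrees with 1 − 2 + 0 − 0 = -1.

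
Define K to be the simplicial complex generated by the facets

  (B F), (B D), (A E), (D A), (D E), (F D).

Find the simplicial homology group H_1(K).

H_1 ≅ Z^2.

Order the vertices as A < B < D < E < F. Listing each simplex with vertices in this order, K has dimension 1 with simplices:

  0-simplices (5): A, B, D, E, F
  1-simplices (6): AD, AE, BD, BF, DE, DF

so the chain groups are C_0 ≅ Z^5, C_1 ≅ Z^6.

The boundary map ∂_1: C_1 → C_0 is given by ∂[p,q] = [q] − [p]. For instance
  ∂AD = D − A.
As a 5×6 matrix over Z this has rank 4, with invariant factors (1,1,1,1).

Computing H_k = (kernel of ∂_k) / (image of ∂_{k+1}):

  H_1: rank ker ∂_1 − rank ∂_2 = (6 − 4) − 0 = 2, and there is no ∂_2, so H_1 ≅ Z^2.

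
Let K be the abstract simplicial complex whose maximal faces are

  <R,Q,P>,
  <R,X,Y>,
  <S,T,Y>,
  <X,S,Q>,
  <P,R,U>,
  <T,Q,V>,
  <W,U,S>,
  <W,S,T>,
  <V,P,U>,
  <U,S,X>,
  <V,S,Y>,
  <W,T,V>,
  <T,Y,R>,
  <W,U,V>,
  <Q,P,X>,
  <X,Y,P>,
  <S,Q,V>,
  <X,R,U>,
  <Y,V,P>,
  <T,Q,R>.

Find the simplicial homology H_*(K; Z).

H_0 = Z,  H_1 = Z ⊕ Z/2Z,  H_2 = 0.

Take the total order P < Q < R < S < T < U < V < W < X < Y on the vertex set. Then K (dimension 2) consists of the simplices:

  0-simplices (10): P, Q, R, S, T, U, V, W, X, Y
  1-simplices (30): PQ, PR, PU, PV, PX, PY, QR, QS, QT, QV, QX, RT, RU, RX, RY, ST, SU, SV, SW, SX, SY, TV, TW, TY, UV, UW, UX, VW, VY, XY
  2-simplices (20): PQR, PQX, PRU, PUV, PVY, PXY, QRT, QSV, QSX, QTV, RTY, RUX, RXY, STW, STY, SUW, SUX, SVY, TVW, UVW

giving chain groups C_0 ≅ Z^10, C_1 ≅ Z^30, C_2 ≅ Z^20.

The boundary map ∂_1: C_1 → C_0 maps an edge to its endpoints' difference, ∂[p,q] = q − p.
The resulting 10×30 matrix has rank 9, and its Smith normal form has invariant factors (1,1,1,1,1,1,1,1,1).

∂_2: C_2 → C_1 maps a triangle to the signed sum of its edges. For instance
  ∂TVW = VW − TW + TV,
  ∂PUV = UV − PV + PU.
As a 30×20 matrix over Z this has rank 20, with invariant factors (1,1,1,1,1,1,1,1,1,1,1,1,1,1,1,1,1,1,1,2).

Now H_k = ker ∂_k / im ∂_{k+1}, so:

  H_0: rank C_0 − rank ∂_1 = 10 − 9 = 1, and the invariant factors of ∂_1 are all 1, so H_0 ≅ Z.
  H_1: rank ker ∂_1 − rank ∂_2 = (30 − 9) − 20 = 1, and ∂_2 has invariant factor 2 > 1, so H_1 ≅ Z ⊕ Z/2Z.
  H_2: rank ker ∂_2 − rank ∂_3 = (20 − 20) − 0 = 0, and there is no ∂_3, so H_2 ≅ 0.

As a check, the Euler characteristic is 10 − 30 + 20 = 0, which agrees with 1 − 1 + 0 = 0.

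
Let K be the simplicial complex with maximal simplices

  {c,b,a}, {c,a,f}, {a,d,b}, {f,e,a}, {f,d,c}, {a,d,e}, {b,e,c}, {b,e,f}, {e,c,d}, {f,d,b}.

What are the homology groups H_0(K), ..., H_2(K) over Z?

We work with the vertex ordering a < b < c < d < e < f. The simplices of K, each written with vertices in increasing order, are:

  0-simplices (6): a, b, c, d, e, f
  1-simplices (15): ab, ac, ad, ae, af, bc, bd, be, bf, cd, ce, cf, de, df, ef
  2-simplices (10): abc, abd, acf, ade, aef, bce, bdf, bef, cde, cdf

Hence C_0 ≅ Z^6, C_1 ≅ Z^15, C_2 ≅ Z^10.

Boundary ∂_1: C_1 → C_0 is given by ∂[p,q] = [q] − [p]. For instance
  ∂be = e − b.
This gives a 6×15 integer matrix of rank 5; reducing to Smith normal form yields diagonal entries (1,1,1,1,1).

Boundary ∂_2: C_2 → C_1 acts by ∂[p,q,r] = [q,r] − [p,r] + [p,q]. For instance
  ∂aef = ef − af + ae,
  ∂bef = ef − bf + be.
As a 15×10 matrix over Z this has rank 10, with invariant factors (1,1,1,1,1,1,1,1,1,2).

From H_k ≅ ker(∂_k) / im(∂_{k+1}) we obtain:

  H_0: rank C_0 − rank ∂_1 = 6 − 5 = 1, and the invariant factors of ∂_1 are all 1, so H_0 ≅ Z.
  H_1: rank ker ∂_1 − rank ∂_2 = (15 − 5) − 10 = 0, and ∂_2 has invariant factor 2 > 1, so H_1 ≅ Z/2Z.
  H_2: rank ker ∂_2 − rank ∂_3 = (10 − 10) − 0 = 0, and there is no ∂_3, so H_2 ≅ 0.

As a check, the Euler characteristic is 6 − 15 + 10 = 1, which agrees with 1 − 0 + 0 = 1.
(K is a triangulation of the real projective plane RP^2.)

H_0 ≅ Z,  H_1 ≅ Z/2Z,  H_2 = 0.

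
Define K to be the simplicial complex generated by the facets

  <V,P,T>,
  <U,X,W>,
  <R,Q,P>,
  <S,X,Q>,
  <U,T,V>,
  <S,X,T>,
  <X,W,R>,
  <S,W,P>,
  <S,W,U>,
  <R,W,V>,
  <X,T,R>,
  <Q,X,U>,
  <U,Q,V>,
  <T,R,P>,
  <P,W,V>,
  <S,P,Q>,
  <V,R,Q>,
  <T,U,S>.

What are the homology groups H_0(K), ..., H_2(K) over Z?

Fix the vertex order P < Q < R < S < T < U < V < W < X and write every simplex with vertices in increasing order. Then dim K = 2 and the simplices of K are:

  0-simplices (9): P, Q, R, S, T, U, V, W, X
  1-simplices (27): PQ, PR, PS, PT, PV, PW, QR, QS, QU, QV, QX, RT, RV, RW, RX, ST, SU, SW, SX, TU, TV, TX, UV, UW, UX, VW, WX
  2-simplices (18): PQR, PQS, PRT, PSW, PTV, PVW, QRV, QSX, QUV, QUX, RTX, RVW, RWX, STU, STX, SUW, TUV, UWX

giving chain groups C_0 ≅ Z^9, C_1 ≅ Z^27, C_2 ≅ Z^18.

Boundary ∂_1: C_1 → C_0 maps an edge to its endpoints' difference, ∂[p,q] = q − p. For instance
  ∂QS = S − Q.
This gives a 9×27 integer matrix of rank 8; reducing to Smith normal form yields diagonal entries (1,1,1,1,1,1,1,1).

∂_2: C_2 → C_1 sends each 2-simplex [p,q,r] to [q,r] − [p,r] + [p,q]. For instance
  ∂PTV = TV − PV + PT,
  ∂PRT = RT − PT + PR.
This gives a 27×18 integer matrix of rank 18; reducing to Smith normal form yields diagonal entries (1,1,1,1,1,1,1,1,1,1,1,1,1,1,1,1,1,2).

From H_k ≅ ker(∂_k) / im(∂_{k+1}) we obtain:

  H_0: rank C_0 − rank ∂_1 = 9 − 8 = 1, and the invariant factors of ∂_1 are all 1, so H_0 = Z.
  H_1: rank ker ∂_1 − rank ∂_2 = (27 − 8) − 18 = 1, and ∂_2 has invariant factor 2 > 1, so H_1 = Z × Z/2.
  H_2: rank ker ∂_2 − rank ∂_3 = (18 − 18) − 0 = 0, and there is no ∂_3, so H_2 = 0.

H_0 ≅ Z,  H_1 ≅ Z × Z/2,  H_2 = 0.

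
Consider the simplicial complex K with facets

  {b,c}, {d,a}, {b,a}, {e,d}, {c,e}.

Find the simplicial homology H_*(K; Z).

We work with the vertex ordering a < b < c < d < e. The simplices of K, each written with vertices in increasing order, are:

  0-simplices (5): a, b, c, d, e
  1-simplices (5): ab, ad, bc, ce, de

Hence C_0 ≅ Z^5, C_1 ≅ Z^5.

The boundary map ∂_1: C_1 → C_0 maps an edge to its endpoints' difference, ∂[p,q] = q − p.
The resulting 5×5 matrix has rank 4, and its Smith normal form has invariant factors (1,1,1,1).

Computing H_k = (kernel of ∂_k) / (image of ∂_{k+1}):

  H_0: rank C_0 − rank ∂_1 = 5 − 4 = 1, and the invariant factors of ∂_1 are all 1, so H_0 ≅ Z.
  H_1: rank ker ∂_1 − rank ∂_2 = (5 − 4) − 0 = 1, and there is no ∂_2, so H_1 ≅ Z.

As a check, the Euler characteristic is 5 − 5 = 0, which agrees with 1 − 1 = 0.
(K is a triangulation of the circle S^1.)

H_0 = Z,  H_1 = Z.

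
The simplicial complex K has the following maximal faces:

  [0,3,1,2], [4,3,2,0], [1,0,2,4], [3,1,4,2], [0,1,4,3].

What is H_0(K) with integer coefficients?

H_0 = Z.

K has 5 vertices, 10 edges, 10 triangles, 5 3-simplices.
rank ∂_0 = 0, rank ∂_1 = 4 ⇒ b_0 = 5 − 0 − 4 = 1; all invariant factors of ∂_1 are 1 so no torsion. So H_0 = Z.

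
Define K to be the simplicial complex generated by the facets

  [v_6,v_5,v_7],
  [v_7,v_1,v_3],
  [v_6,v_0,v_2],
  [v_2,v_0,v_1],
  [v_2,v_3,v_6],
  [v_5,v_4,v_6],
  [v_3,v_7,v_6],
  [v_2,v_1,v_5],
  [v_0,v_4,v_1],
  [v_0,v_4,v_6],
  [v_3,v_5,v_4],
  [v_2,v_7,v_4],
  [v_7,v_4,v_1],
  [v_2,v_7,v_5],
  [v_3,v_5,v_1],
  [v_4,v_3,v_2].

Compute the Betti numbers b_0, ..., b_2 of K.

b_0 = 1, b_1 = 2, b_2 = 1.

K has 8 vertices, 24 edges, 16 triangles.
rank ∂_0 = 0, rank ∂_1 = 7 ⇒ b_0 = 8 − 0 − 7 = 1; all invariant factors of ∂_1 are 1 so no torsion. So H_0 = Z.
rank ∂_1 = 7, rank ∂_2 = 15 ⇒ b_1 = 24 − 7 − 15 = 2; all invariant factors of ∂_2 are 1 so no torsion. So H_1 = Z^2.
rank ∂_2 = 15, rank ∂_3 = 0 ⇒ b_2 = 16 − 15 − 0 = 1. So H_2 = Z.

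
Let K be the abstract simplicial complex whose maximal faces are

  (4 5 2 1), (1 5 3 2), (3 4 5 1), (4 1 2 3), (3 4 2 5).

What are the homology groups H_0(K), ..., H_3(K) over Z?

Take the total order 1 < 2 < 3 < 4 < 5 on the vertex set. Then K (dimension 3) consists of the simplices:

  0-simplices (5): [1], [2], [3], [4], [5]
  1-simplices (10): [1,2], [1,3], [1,4], [1,5], [2,3], [2,4], [2,5], [3,4], [3,5], [4,5]
  2-simplices (10): [1,2,3], [1,2,4], [1,2,5], [1,3,4], [1,3,5], [1,4,5], [2,3,4], [2,3,5], [2,4,5], [3,4,5]
  3-simplices (5): [1,2,3,4], [1,2,3,5], [1,2,4,5], [1,3,4,5], [2,3,4,5]

Hence C_0 ≅ Z^5, C_1 ≅ Z^10, C_2 ≅ Z^10, C_3 ≅ Z^5.

The boundary map ∂_1: C_1 → C_0 is given by ∂[p,q] = [q] − [p].
The resulting 5×10 matrix has rank 4, and its Smith normal form has invariant factors (1,1,1,1).

Boundary ∂_2: C_2 → C_1 sends each 2-simplex [p,q,r] to [q,r] − [p,r] + [p,q]. For instance
  ∂[2,4,5] = [4,5] − [2,5] + [2,4],
  ∂[2,3,4] = [3,4] − [2,4] + [2,3].
This gives a 10×10 integer matrix of rank 6; reducing to Smith normal form yields diagonal entries (1,1,1,1,1,1).

The boundary map ∂_3: C_3 → C_2 sends each 3-simplex σ to the alternating sum Σ_i (−1)^i (σ with its i-th vertex removed). For instance
  ∂[1,2,3,4] = [2,3,4] − [1,3,4] + [1,2,4] − [1,2,3],
  ∂[1,2,4,5] = [2,4,5] − [1,4,5] + [1,2,5] − [1,2,4].
The resulting 10×5 matrix has rank 4, and its Smith normal form has invariant factors (1,1,1,1).

From H_k ≅ ker(∂_k) / im(∂_{k+1}) we obtain:

  H_0: rank C_0 − rank ∂_1 = 5 − 4 = 1, and the invariant factors of ∂_1 are all 1, so H_0 ≅ Z.
  H_1: rank ker ∂_1 − rank ∂_2 = (10 − 4) − 6 = 0, and the invariant factors of ∂_2 are all 1, so H_1 ≅ 0.
  H_2: rank ker ∂_2 − rank ∂_3 = (10 − 6) − 4 = 0, and the invariant factors of ∂_3 are all 1, so H_2 ≅ 0.
  H_3: rank ker ∂_3 − rank ∂_4 = (5 − 4) − 0 = 1, and there is no ∂_4, so H_3 ≅ Z.

H_0 = Z,  H_1 = 0,  H_2 = 0,  H_3 = Z.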